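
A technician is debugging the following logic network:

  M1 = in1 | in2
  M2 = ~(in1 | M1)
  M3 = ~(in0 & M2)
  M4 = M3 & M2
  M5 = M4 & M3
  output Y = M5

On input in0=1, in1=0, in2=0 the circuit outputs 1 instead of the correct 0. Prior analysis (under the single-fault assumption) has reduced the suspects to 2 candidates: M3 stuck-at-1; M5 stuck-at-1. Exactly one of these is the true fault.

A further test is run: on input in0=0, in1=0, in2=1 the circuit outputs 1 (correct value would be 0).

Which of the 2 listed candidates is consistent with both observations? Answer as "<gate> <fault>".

M5 stuck-at-1

Evaluate each candidate on input in0=0, in1=0, in2=1:
  M3 stuck-at-1: M1=1, M2=0, M3=1 [stuck-at-1], M4=0, M5=0 → 0 — eliminated
  M5 stuck-at-1: M1=1, M2=0, M3=1, M4=0, M5=1 [stuck-at-1] → 1 — matches
Only M5 stuck-at-1 reproduces the observed 1.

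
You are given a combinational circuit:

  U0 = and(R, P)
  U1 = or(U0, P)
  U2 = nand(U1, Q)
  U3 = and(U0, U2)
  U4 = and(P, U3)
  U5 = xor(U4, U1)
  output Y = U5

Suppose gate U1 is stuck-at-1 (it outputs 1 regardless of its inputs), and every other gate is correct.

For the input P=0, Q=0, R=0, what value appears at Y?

Propagate with U1 forced: U0=0, U1=1 [stuck-at-1], U2=1, U3=0, U4=0, U5=1.
So Y = 1. (Without the fault it would be 0.)

1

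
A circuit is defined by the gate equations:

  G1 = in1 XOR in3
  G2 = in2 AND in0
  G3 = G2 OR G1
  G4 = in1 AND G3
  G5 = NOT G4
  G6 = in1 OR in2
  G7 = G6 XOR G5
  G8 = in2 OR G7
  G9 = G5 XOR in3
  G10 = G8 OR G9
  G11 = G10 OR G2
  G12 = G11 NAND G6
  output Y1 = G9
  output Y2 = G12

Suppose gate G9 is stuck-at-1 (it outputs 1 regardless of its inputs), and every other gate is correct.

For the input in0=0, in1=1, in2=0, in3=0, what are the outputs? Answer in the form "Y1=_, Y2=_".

Propagate with G9 forced: G1=1, G2=0, G3=1, G4=1, G5=0, G6=1, G7=1, G8=1, G9=1 [stuck-at-1], G10=1, G11=1, G12=0.
So the outputs are Y1=1, Y2=0. (Without the fault they would be Y1=0, Y2=0.)

Y1=1, Y2=0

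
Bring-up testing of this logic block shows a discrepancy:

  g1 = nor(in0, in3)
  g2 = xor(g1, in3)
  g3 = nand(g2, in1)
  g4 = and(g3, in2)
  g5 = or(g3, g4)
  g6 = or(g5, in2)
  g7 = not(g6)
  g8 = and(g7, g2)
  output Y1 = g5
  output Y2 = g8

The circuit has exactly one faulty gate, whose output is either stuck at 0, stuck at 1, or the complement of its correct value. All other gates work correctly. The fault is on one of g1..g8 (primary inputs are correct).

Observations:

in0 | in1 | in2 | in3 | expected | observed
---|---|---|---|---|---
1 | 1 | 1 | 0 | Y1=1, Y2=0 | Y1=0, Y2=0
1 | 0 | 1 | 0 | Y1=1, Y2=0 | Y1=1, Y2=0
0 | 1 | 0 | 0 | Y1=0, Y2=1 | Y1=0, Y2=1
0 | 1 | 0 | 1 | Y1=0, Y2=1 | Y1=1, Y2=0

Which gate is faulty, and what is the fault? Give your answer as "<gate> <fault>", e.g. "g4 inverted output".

Fault-free values for test 1 (in0=1, in1=1, in2=1, in3=0): g1=0, g2=0, g3=1, g4=1, g5=1, g6=1, g7=0, g8=0, giving Y1=1, Y2=0. Observed Y1=0, Y2=0.
Test 1: faults giving observed Y1=0, Y2=0 are {g1 stuck-at-1, g1 inverted output, g2 stuck-at-1, g2 inverted output, g3 stuck-at-0, g3 inverted output, g5 stuck-at-0, g5 inverted output}.
Test 2 (in0=1, in1=0, in2=1, in3=0): fault-free g1=0, g2=0, g3=1, g4=1, g5=1, g6=1, g7=0, g8=0 → Y1=1, Y2=0; observed Y1=1, Y2=0. Eliminates g3 stuck-at-0, g3 inverted output, g5 stuck-at-0, g5 inverted output.
Test 3 (in0=0, in1=1, in2=0, in3=0): fault-free g1=1, g2=1, g3=0, g4=0, g5=0, g6=0, g7=1, g8=1 → Y1=0, Y2=1; observed Y1=0, Y2=1. Eliminates g1 inverted output, g2 inverted output.
Test 4 (in0=0, in1=1, in2=0, in3=1): fault-free g1=0, g2=1, g3=0, g4=0, g5=0, g6=0, g7=1, g8=1 → Y1=0, Y2=1; observed Y1=1, Y2=0. Eliminates g2 stuck-at-1.
Only g1 stuck-at-1 is consistent with every test.

g1 stuck-at-1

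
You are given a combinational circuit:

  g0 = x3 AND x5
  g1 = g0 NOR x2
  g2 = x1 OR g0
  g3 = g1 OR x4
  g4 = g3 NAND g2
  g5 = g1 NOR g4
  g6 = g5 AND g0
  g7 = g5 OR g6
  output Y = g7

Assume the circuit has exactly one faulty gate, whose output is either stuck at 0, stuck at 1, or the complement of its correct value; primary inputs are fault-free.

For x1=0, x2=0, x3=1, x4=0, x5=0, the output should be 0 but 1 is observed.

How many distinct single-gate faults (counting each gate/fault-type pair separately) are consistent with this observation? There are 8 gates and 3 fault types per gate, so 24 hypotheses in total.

Fault-free: g0=0, g1=1, g2=0, g3=1, g4=1, g5=0, g6=0, g7=0 → 0. Observed 1.
  g0: none of the 3 fault types match ✗
  g1: none of the 3 fault types match ✗
  g2: none of the 3 fault types match ✗
  g3: none of the 3 fault types match ✗
  g4: none of the 3 fault types match ✗
  g5: stuck-at-1, inverted output ✓; others ✗
  g6: stuck-at-1, inverted output ✓; others ✗
  g7: stuck-at-1, inverted output ✓; others ✗
Consistent faults: {g5 stuck-at-1, g5 inverted output, g6 stuck-at-1, g6 inverted output, g7 stuck-at-1, g7 inverted output} — 6 in all.

6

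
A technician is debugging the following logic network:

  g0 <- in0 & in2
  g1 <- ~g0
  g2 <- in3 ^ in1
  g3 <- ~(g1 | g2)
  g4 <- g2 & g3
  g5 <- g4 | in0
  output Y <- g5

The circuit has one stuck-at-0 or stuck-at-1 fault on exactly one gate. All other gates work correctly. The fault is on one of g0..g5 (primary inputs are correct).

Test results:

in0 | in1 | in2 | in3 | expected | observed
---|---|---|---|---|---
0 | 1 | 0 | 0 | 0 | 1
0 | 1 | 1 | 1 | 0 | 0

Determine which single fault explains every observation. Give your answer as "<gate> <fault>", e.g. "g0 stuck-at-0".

Fault-free values for test 1 (in0=0, in1=1, in2=0, in3=0): g0=0, g1=1, g2=1, g3=0, g4=0, g5=0, giving Y=0. Observed 1.
Test 1: faults giving observed 1 are {g3 stuck-at-1, g4 stuck-at-1, g5 stuck-at-1}.
Test 2 (in0=0, in1=1, in2=1, in3=1): fault-free g0=0, g1=1, g2=0, g3=0, g4=0, g5=0 → 0; observed 0. Eliminates g4 stuck-at-1, g5 stuck-at-1.
Only g3 stuck-at-1 is consistent with every test.

g3 stuck-at-1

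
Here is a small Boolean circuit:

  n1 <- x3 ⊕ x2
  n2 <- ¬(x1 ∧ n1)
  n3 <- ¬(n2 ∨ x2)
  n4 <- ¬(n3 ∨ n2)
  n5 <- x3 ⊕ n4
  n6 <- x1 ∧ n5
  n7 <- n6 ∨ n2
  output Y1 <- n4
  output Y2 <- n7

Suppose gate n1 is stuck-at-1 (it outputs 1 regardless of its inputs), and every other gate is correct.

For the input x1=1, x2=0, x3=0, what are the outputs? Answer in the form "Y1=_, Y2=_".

Y1=0, Y2=0

Propagate with n1 forced: n1=1 [stuck-at-1], n2=0, n3=1, n4=0, n5=0, n6=0, n7=0.
So the outputs are Y1=0, Y2=0. (Without the fault they would be Y1=0, Y2=1.)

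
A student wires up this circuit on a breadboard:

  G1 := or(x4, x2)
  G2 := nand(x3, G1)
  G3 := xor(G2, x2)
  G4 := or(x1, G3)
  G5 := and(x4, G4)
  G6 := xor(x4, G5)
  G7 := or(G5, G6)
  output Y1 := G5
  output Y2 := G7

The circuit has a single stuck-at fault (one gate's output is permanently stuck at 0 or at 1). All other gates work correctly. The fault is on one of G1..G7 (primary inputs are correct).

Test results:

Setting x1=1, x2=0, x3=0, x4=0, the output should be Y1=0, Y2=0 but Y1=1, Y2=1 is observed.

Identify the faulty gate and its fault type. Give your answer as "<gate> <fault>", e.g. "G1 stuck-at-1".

G5 stuck-at-1

Fault-free values for test 1 (x1=1, x2=0, x3=0, x4=0): G1=0, G2=1, G3=1, G4=1, G5=0, G6=0, G7=0, giving Y1=0, Y2=0. Observed Y1=1, Y2=1.
Test 1: faults giving observed Y1=1, Y2=1 are {G5 stuck-at-1}.
Only G5 stuck-at-1 is consistent with every test.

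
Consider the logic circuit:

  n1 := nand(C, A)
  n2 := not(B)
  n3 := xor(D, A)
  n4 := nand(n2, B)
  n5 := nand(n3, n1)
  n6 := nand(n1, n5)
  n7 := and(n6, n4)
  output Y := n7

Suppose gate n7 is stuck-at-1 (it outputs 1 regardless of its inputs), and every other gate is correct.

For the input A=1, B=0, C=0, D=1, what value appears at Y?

1

Propagate with n7 forced: n1=1, n2=1, n3=0, n4=1, n5=1, n6=0, n7=1 [stuck-at-1].
So Y = 1. (Without the fault it would be 0.)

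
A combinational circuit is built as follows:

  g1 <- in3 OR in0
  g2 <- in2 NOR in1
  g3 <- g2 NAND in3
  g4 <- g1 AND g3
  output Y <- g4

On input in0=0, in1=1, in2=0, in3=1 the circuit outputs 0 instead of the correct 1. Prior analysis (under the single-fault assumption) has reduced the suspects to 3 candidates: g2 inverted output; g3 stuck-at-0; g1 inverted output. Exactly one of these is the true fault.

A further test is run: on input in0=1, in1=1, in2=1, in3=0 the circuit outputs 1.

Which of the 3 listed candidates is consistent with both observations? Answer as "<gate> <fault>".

g2 inverted output

Evaluate each candidate on input in0=1, in1=1, in2=1, in3=0:
  g2 inverted output: g1=1, g2=1 [inverted output], g3=1, g4=1 → 1 — matches
  g3 stuck-at-0: g1=1, g2=0, g3=0 [stuck-at-0], g4=0 → 0 — eliminated
  g1 inverted output: g1=0 [inverted output], g2=0, g3=1, g4=0 → 0 — eliminated
Only g2 inverted output reproduces the observed 1.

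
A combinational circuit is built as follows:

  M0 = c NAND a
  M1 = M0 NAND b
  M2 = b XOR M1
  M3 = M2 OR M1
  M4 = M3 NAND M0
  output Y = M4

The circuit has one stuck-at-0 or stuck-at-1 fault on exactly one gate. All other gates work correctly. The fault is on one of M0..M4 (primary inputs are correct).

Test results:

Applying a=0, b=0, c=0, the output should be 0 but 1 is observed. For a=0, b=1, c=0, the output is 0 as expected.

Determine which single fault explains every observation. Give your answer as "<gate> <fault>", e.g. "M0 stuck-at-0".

M1 stuck-at-0

Fault-free values for test 1 (a=0, b=0, c=0): M0=1, M1=1, M2=1, M3=1, M4=0, giving Y=0. Observed 1.
Test 1: faults giving observed 1 are {M0 stuck-at-0, M1 stuck-at-0, M3 stuck-at-0, M4 stuck-at-1}.
Test 2 (a=0, b=1, c=0): fault-free M0=1, M1=0, M2=1, M3=1, M4=0 → 0; observed 0. Eliminates M0 stuck-at-0, M3 stuck-at-0, M4 stuck-at-1.
Only M1 stuck-at-0 is consistent with every test.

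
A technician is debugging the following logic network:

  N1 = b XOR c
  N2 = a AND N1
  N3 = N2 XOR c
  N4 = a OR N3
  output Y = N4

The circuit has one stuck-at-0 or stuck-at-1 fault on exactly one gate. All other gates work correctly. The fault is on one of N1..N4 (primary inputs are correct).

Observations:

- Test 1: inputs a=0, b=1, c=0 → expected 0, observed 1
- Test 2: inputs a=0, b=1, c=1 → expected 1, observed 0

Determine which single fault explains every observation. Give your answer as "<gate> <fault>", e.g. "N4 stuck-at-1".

Fault-free values for test 1 (a=0, b=1, c=0): N1=1, N2=0, N3=0, N4=0, giving Y=0. Observed 1.
Test 1: faults giving observed 1 are {N2 stuck-at-1, N3 stuck-at-1, N4 stuck-at-1}.
Test 2 (a=0, b=1, c=1): fault-free N1=0, N2=0, N3=1, N4=1 → 1; observed 0. Eliminates N3 stuck-at-1, N4 stuck-at-1.
Only N2 stuck-at-1 is consistent with every test.

N2 stuck-at-1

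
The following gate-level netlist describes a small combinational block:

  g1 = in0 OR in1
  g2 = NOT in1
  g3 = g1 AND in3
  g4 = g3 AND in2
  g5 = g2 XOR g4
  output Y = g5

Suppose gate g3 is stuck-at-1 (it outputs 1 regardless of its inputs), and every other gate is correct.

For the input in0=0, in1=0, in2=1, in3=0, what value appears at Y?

0

Propagate with g3 forced: g1=0, g2=1, g3=1 [stuck-at-1], g4=1, g5=0.
So Y = 0. (Without the fault it would be 1.)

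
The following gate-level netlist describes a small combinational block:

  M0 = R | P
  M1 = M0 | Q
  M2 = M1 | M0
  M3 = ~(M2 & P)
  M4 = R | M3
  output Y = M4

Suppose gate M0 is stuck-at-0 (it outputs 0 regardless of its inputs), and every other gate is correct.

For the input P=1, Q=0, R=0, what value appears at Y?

1

Propagate with M0 forced: M0=0 [stuck-at-0], M1=0, M2=0, M3=1, M4=1.
So Y = 1. (Without the fault it would be 0.)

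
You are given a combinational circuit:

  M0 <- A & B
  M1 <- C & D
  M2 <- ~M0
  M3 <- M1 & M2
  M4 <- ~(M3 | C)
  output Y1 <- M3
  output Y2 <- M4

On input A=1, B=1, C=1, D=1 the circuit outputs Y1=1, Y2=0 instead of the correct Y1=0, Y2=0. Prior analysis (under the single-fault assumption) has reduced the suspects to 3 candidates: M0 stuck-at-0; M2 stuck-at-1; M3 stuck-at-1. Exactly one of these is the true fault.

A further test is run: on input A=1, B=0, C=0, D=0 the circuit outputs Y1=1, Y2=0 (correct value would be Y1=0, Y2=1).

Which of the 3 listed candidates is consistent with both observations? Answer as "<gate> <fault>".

Evaluate each candidate on input A=1, B=0, C=0, D=0:
  M0 stuck-at-0: M0=0 [stuck-at-0], M1=0, M2=1, M3=0, M4=1 → Y1=0, Y2=1 — eliminated
  M2 stuck-at-1: M0=0, M1=0, M2=1 [stuck-at-1], M3=0, M4=1 → Y1=0, Y2=1 — eliminated
  M3 stuck-at-1: M0=0, M1=0, M2=1, M3=1 [stuck-at-1], M4=0 → Y1=1, Y2=0 — matches
Only M3 stuck-at-1 reproduces the observed Y1=1, Y2=0.

M3 stuck-at-1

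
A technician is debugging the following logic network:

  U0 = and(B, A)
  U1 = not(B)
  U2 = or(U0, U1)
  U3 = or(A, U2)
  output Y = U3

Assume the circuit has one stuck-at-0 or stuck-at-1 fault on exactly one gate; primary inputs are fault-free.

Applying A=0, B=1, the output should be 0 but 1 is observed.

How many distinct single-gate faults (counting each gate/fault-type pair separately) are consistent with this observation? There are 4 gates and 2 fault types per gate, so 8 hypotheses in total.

4

Fault-free: U0=0, U1=0, U2=0, U3=0 → 0. Observed 1.
  U0 stuck-at-0: output 0 ✗
  U0 stuck-at-1: output 1 ✓
  U1 stuck-at-0: output 0 ✗
  U1 stuck-at-1: output 1 ✓
  U2 stuck-at-0: output 0 ✗
  U2 stuck-at-1: output 1 ✓
  U3 stuck-at-0: output 0 ✗
  U3 stuck-at-1: output 1 ✓
Consistent faults: {U0 stuck-at-1, U1 stuck-at-1, U2 stuck-at-1, U3 stuck-at-1} — 4 in all.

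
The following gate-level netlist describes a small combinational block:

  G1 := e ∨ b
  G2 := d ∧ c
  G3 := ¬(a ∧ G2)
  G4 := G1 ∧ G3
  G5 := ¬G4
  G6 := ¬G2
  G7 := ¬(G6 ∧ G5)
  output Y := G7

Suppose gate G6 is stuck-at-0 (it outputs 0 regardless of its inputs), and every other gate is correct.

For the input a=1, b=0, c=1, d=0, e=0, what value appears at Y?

1

Propagate with G6 forced: G1=0, G2=0, G3=1, G4=0, G5=1, G6=0 [stuck-at-0], G7=1.
So Y = 1. (Without the fault it would be 0.)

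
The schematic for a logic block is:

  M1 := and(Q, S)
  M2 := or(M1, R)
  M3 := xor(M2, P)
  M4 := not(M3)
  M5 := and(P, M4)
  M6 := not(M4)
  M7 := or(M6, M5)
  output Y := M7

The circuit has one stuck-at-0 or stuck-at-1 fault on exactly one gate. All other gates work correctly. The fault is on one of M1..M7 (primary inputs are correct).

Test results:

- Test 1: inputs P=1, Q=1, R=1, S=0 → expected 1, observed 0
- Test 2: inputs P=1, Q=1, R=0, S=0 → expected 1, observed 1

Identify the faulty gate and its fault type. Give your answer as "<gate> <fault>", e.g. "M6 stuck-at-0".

M5 stuck-at-0

Fault-free values for test 1 (P=1, Q=1, R=1, S=0): M1=0, M2=1, M3=0, M4=1, M5=1, M6=0, M7=1, giving Y=1. Observed 0.
Test 1: faults giving observed 0 are {M5 stuck-at-0, M7 stuck-at-0}.
Test 2 (P=1, Q=1, R=0, S=0): fault-free M1=0, M2=0, M3=1, M4=0, M5=0, M6=1, M7=1 → 1; observed 1. Eliminates M7 stuck-at-0.
Only M5 stuck-at-0 is consistent with every test.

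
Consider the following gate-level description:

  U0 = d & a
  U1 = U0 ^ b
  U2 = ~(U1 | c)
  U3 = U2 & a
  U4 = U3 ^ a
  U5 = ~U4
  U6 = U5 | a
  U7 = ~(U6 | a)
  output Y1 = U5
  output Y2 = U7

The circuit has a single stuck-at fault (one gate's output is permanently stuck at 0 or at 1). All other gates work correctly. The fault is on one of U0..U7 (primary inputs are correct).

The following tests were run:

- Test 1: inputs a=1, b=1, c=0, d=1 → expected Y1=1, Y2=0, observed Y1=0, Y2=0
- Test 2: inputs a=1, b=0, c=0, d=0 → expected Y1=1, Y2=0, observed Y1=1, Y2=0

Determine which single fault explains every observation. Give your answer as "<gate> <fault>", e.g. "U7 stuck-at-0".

Fault-free values for test 1 (a=1, b=1, c=0, d=1): U0=1, U1=0, U2=1, U3=1, U4=0, U5=1, U6=1, U7=0, giving Y1=1, Y2=0. Observed Y1=0, Y2=0.
Test 1: faults giving observed Y1=0, Y2=0 are {U0 stuck-at-0, U1 stuck-at-1, U2 stuck-at-0, U3 stuck-at-0, U4 stuck-at-1, U5 stuck-at-0}.
Test 2 (a=1, b=0, c=0, d=0): fault-free U0=0, U1=0, U2=1, U3=1, U4=0, U5=1, U6=1, U7=0 → Y1=1, Y2=0; observed Y1=1, Y2=0. Eliminates U1 stuck-at-1, U2 stuck-at-0, U3 stuck-at-0, U4 stuck-at-1, U5 stuck-at-0.
Only U0 stuck-at-0 is consistent with every test.

U0 stuck-at-0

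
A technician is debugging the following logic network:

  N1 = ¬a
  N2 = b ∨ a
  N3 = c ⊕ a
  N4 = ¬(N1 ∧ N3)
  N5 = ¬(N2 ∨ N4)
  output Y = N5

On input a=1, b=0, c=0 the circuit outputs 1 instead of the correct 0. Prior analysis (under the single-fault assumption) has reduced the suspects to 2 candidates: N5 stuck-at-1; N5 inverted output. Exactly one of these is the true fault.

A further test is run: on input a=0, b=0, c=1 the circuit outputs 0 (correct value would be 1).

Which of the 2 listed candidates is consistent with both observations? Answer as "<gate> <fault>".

Evaluate each candidate on input a=0, b=0, c=1:
  N5 stuck-at-1: N1=1, N2=0, N3=1, N4=0, N5=1 [stuck-at-1] → 1 — eliminated
  N5 inverted output: N1=1, N2=0, N3=1, N4=0, N5=0 [inverted output] → 0 — matches
Only N5 inverted output reproduces the observed 0.

N5 inverted output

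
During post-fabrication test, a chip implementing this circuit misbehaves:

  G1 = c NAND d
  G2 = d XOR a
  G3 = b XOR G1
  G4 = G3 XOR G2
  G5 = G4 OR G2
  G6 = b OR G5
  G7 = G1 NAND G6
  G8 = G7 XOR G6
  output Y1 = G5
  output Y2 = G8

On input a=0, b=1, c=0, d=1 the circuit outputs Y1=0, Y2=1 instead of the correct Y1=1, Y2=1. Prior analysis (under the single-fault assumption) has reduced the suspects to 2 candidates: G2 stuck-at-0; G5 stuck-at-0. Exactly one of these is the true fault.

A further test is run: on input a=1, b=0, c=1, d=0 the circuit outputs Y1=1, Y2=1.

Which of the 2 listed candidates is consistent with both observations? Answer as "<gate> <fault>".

Evaluate each candidate on input a=1, b=0, c=1, d=0:
  G2 stuck-at-0: G1=1, G2=0 [stuck-at-0], G3=1, G4=1, G5=1, G6=1, G7=0, G8=1 → Y1=1, Y2=1 — matches
  G5 stuck-at-0: G1=1, G2=1, G3=1, G4=0, G5=0 [stuck-at-0], G6=0, G7=1, G8=1 → Y1=0, Y2=1 — eliminated
Only G2 stuck-at-0 reproduces the observed Y1=1, Y2=1.

G2 stuck-at-0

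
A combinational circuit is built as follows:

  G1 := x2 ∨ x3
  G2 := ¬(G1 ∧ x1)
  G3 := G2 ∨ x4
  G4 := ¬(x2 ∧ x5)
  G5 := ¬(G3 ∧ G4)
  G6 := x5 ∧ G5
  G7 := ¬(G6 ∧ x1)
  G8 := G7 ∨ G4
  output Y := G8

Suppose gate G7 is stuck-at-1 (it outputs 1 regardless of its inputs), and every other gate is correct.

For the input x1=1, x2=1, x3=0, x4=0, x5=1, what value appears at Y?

1

Propagate with G7 forced: G1=1, G2=0, G3=0, G4=0, G5=1, G6=1, G7=1 [stuck-at-1], G8=1.
So Y = 1. (Without the fault it would be 0.)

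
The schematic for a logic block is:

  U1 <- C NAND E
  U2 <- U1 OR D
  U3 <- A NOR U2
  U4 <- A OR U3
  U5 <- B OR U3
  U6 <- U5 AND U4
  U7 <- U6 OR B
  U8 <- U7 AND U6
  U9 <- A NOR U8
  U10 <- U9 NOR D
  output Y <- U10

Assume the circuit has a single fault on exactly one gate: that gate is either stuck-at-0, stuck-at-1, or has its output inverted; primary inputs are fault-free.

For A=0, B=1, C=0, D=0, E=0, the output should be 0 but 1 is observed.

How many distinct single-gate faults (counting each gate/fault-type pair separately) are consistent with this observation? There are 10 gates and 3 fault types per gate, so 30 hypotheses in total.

Fault-free: U1=1, U2=1, U3=0, U4=0, U5=1, U6=0, U7=1, U8=0, U9=1, U10=0 → 0. Observed 1.
  U1: stuck-at-0, inverted output ✓; others ✗
  U2: stuck-at-0, inverted output ✓; others ✗
  U3: stuck-at-1, inverted output ✓; others ✗
  U4: stuck-at-1, inverted output ✓; others ✗
  U5: none of the 3 fault types match ✗
  U6: stuck-at-1, inverted output ✓; others ✗
  U7: none of the 3 fault types match ✗
  U8: stuck-at-1, inverted output ✓; others ✗
  U9: stuck-at-0, inverted output ✓; others ✗
  U10: stuck-at-1, inverted output ✓; others ✗
Consistent faults: {U1 stuck-at-0, U1 inverted output, U2 stuck-at-0, U2 inverted output, U3 stuck-at-1, U3 inverted output, U4 stuck-at-1, U4 inverted output, U6 stuck-at-1, U6 inverted output, U8 stuck-at-1, U8 inverted output, U9 stuck-at-0, U9 inverted output, U10 stuck-at-1, U10 inverted output} — 16 in all.

16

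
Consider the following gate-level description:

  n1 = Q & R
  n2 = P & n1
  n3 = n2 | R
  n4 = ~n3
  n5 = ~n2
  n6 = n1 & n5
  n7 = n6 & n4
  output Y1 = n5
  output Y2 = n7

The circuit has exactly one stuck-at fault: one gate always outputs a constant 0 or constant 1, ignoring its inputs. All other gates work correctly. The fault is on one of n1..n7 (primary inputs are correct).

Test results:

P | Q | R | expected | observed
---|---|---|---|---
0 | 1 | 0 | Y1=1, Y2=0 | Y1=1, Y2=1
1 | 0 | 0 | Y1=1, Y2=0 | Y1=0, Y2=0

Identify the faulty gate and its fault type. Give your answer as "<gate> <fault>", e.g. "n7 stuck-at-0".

Fault-free values for test 1 (P=0, Q=1, R=0): n1=0, n2=0, n3=0, n4=1, n5=1, n6=0, n7=0, giving Y1=1, Y2=0. Observed Y1=1, Y2=1.
Test 1: faults giving observed Y1=1, Y2=1 are {n1 stuck-at-1, n6 stuck-at-1, n7 stuck-at-1}.
Test 2 (P=1, Q=0, R=0): fault-free n1=0, n2=0, n3=0, n4=1, n5=1, n6=0, n7=0 → Y1=1, Y2=0; observed Y1=0, Y2=0. Eliminates n6 stuck-at-1, n7 stuck-at-1.
Only n1 stuck-at-1 is consistent with every test.

n1 stuck-at-1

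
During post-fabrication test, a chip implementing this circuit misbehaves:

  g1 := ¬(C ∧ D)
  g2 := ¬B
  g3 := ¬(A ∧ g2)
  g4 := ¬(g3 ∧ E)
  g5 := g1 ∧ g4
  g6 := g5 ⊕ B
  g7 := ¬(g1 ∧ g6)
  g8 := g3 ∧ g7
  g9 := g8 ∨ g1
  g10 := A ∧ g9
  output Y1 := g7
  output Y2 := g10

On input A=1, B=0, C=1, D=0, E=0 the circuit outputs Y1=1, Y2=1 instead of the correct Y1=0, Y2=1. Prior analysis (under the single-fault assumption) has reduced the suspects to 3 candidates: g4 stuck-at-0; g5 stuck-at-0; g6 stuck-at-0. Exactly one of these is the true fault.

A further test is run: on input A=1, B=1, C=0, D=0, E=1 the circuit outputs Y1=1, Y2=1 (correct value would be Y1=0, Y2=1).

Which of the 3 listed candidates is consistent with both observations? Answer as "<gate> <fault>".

Evaluate each candidate on input A=1, B=1, C=0, D=0, E=1:
  g4 stuck-at-0: g1=1, g2=0, g3=1, g4=0 [stuck-at-0], g5=0, g6=1, g7=0, g8=0, g9=1, g10=1 → Y1=0, Y2=1 — eliminated
  g5 stuck-at-0: g1=1, g2=0, g3=1, g4=0, g5=0 [stuck-at-0], g6=1, g7=0, g8=0, g9=1, g10=1 → Y1=0, Y2=1 — eliminated
  g6 stuck-at-0: g1=1, g2=0, g3=1, g4=0, g5=0, g6=0 [stuck-at-0], g7=1, g8=1, g9=1, g10=1 → Y1=1, Y2=1 — matches
Only g6 stuck-at-0 reproduces the observed Y1=1, Y2=1.

g6 stuck-at-0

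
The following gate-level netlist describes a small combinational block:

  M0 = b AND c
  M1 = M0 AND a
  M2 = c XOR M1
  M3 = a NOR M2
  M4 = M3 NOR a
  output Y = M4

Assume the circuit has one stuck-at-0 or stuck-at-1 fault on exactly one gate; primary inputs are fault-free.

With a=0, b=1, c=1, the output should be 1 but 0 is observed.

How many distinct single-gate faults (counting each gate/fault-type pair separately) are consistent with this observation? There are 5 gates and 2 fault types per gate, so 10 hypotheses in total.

Fault-free: M0=1, M1=0, M2=1, M3=0, M4=1 → 1. Observed 0.
  M0 stuck-at-0: output 1 ✗
  M0 stuck-at-1: output 1 ✗
  M1 stuck-at-0: output 1 ✗
  M1 stuck-at-1: output 0 ✓
  M2 stuck-at-0: output 0 ✓
  M2 stuck-at-1: output 1 ✗
  M3 stuck-at-0: output 1 ✗
  M3 stuck-at-1: output 0 ✓
  M4 stuck-at-0: output 0 ✓
  M4 stuck-at-1: output 1 ✗
Consistent faults: {M1 stuck-at-1, M2 stuck-at-0, M3 stuck-at-1, M4 stuck-at-0} — 4 in all.

4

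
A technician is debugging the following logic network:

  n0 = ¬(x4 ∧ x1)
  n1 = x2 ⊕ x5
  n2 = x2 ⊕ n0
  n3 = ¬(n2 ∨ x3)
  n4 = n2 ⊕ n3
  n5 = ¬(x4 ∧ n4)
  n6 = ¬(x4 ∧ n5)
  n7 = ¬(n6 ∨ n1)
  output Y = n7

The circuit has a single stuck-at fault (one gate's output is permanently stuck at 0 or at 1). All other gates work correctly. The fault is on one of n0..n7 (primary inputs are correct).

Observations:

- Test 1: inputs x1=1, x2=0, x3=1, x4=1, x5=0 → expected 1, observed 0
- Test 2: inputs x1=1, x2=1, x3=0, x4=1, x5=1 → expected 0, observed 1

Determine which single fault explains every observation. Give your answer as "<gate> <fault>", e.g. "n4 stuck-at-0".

Fault-free values for test 1 (x1=1, x2=0, x3=1, x4=1, x5=0): n0=0, n1=0, n2=0, n3=0, n4=0, n5=1, n6=0, n7=1, giving Y=1. Observed 0.
Test 1: faults giving observed 0 are {n0 stuck-at-1, n1 stuck-at-1, n2 stuck-at-1, n3 stuck-at-1, n4 stuck-at-1, n5 stuck-at-0, n6 stuck-at-1, n7 stuck-at-0}.
Test 2 (x1=1, x2=1, x3=0, x4=1, x5=1): fault-free n0=0, n1=0, n2=1, n3=0, n4=1, n5=0, n6=1, n7=0 → 0; observed 1. Eliminates n0 stuck-at-1, n1 stuck-at-1, n2 stuck-at-1, n4 stuck-at-1, n5 stuck-at-0, n6 stuck-at-1, n7 stuck-at-0.
Only n3 stuck-at-1 is consistent with every test.

n3 stuck-at-1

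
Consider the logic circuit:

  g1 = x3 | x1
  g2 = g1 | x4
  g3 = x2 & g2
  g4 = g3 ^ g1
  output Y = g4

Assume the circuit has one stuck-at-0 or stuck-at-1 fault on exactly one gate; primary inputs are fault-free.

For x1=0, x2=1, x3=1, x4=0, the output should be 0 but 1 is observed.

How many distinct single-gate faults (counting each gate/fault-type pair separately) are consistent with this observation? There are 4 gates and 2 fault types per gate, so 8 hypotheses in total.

3

Fault-free: g1=1, g2=1, g3=1, g4=0 → 0. Observed 1.
  g1 stuck-at-0: output 0 ✗
  g1 stuck-at-1: output 0 ✗
  g2 stuck-at-0: output 1 ✓
  g2 stuck-at-1: output 0 ✗
  g3 stuck-at-0: output 1 ✓
  g3 stuck-at-1: output 0 ✗
  g4 stuck-at-0: output 0 ✗
  g4 stuck-at-1: output 1 ✓
Consistent faults: {g2 stuck-at-0, g3 stuck-at-0, g4 stuck-at-1} — 3 in all.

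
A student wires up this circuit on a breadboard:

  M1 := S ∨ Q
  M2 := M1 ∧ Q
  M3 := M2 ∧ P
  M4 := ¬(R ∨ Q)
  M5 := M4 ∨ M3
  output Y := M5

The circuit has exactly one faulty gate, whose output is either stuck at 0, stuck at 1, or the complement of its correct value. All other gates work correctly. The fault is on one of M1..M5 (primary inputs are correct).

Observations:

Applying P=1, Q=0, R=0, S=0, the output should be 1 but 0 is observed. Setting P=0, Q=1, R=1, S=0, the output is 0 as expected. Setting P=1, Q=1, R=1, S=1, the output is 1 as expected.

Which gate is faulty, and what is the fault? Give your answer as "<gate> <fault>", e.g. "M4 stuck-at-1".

M4 stuck-at-0

Fault-free values for test 1 (P=1, Q=0, R=0, S=0): M1=0, M2=0, M3=0, M4=1, M5=1, giving Y=1. Observed 0.
Test 1: faults giving observed 0 are {M4 stuck-at-0, M4 inverted output, M5 stuck-at-0, M5 inverted output}.
Test 2 (P=0, Q=1, R=1, S=0): fault-free M1=1, M2=1, M3=0, M4=0, M5=0 → 0; observed 0. Eliminates M4 inverted output, M5 inverted output.
Test 3 (P=1, Q=1, R=1, S=1): fault-free M1=1, M2=1, M3=1, M4=0, M5=1 → 1; observed 1. Eliminates M5 stuck-at-0.
Only M4 stuck-at-0 is consistent with every test.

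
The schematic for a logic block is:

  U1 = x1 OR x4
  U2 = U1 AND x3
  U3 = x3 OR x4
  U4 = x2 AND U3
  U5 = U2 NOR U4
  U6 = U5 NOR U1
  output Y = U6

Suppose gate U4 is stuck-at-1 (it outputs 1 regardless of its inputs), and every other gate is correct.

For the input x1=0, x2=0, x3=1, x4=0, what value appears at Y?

1

Propagate with U4 forced: U1=0, U2=0, U3=1, U4=1 [stuck-at-1], U5=0, U6=1.
So Y = 1. (Without the fault it would be 0.)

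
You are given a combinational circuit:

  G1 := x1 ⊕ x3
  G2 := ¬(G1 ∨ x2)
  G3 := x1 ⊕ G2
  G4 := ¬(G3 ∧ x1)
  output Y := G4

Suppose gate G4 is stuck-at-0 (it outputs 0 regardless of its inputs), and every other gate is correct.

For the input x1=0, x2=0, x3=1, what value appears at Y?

0

Propagate with G4 forced: G1=1, G2=0, G3=0, G4=0 [stuck-at-0].
So Y = 0. (Without the fault it would be 1.)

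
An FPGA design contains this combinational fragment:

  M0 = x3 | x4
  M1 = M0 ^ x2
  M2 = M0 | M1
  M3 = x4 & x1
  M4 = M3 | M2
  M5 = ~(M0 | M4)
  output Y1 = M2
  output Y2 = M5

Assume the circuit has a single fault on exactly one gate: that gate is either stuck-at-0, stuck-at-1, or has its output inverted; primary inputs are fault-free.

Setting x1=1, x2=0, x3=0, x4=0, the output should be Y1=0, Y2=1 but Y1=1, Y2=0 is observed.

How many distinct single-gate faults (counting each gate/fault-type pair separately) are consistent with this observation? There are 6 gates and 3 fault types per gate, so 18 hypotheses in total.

6

Fault-free: M0=0, M1=0, M2=0, M3=0, M4=0, M5=1 → Y1=0, Y2=1. Observed Y1=1, Y2=0.
  M0: stuck-at-1, inverted output ✓; others ✗
  M1: stuck-at-1, inverted output ✓; others ✗
  M2: stuck-at-1, inverted output ✓; others ✗
  M3: none of the 3 fault types match ✗
  M4: none of the 3 fault types match ✗
  M5: none of the 3 fault types match ✗
Consistent faults: {M0 stuck-at-1, M0 inverted output, M1 stuck-at-1, M1 inverted output, M2 stuck-at-1, M2 inverted output} — 6 in all.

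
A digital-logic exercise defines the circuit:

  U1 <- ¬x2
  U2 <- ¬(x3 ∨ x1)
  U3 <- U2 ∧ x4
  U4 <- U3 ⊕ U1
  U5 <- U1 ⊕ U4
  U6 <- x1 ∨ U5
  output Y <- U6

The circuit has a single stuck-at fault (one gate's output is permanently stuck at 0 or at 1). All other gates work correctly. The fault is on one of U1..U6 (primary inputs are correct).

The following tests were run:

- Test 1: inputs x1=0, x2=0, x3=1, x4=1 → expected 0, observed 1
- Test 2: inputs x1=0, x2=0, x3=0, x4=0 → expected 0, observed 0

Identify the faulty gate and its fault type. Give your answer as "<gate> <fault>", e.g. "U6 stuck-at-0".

U2 stuck-at-1

Fault-free values for test 1 (x1=0, x2=0, x3=1, x4=1): U1=1, U2=0, U3=0, U4=1, U5=0, U6=0, giving Y=0. Observed 1.
Test 1: faults giving observed 1 are {U2 stuck-at-1, U3 stuck-at-1, U4 stuck-at-0, U5 stuck-at-1, U6 stuck-at-1}.
Test 2 (x1=0, x2=0, x3=0, x4=0): fault-free U1=1, U2=1, U3=0, U4=1, U5=0, U6=0 → 0; observed 0. Eliminates U3 stuck-at-1, U4 stuck-at-0, U5 stuck-at-1, U6 stuck-at-1.
Only U2 stuck-at-1 is consistent with every test.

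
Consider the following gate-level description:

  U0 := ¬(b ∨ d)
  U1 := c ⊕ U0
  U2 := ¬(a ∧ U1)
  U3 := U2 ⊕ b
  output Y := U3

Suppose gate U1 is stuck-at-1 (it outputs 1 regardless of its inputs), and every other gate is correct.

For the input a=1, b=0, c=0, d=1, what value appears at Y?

Propagate with U1 forced: U0=0, U1=1 [stuck-at-1], U2=0, U3=0.
So Y = 0. (Without the fault it would be 1.)

0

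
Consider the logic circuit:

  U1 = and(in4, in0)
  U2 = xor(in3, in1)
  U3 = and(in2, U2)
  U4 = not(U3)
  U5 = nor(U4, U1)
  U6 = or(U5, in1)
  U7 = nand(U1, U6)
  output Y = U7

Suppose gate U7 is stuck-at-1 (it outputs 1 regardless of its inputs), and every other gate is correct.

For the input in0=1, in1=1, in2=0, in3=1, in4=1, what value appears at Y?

Propagate with U7 forced: U1=1, U2=0, U3=0, U4=1, U5=0, U6=1, U7=1 [stuck-at-1].
So Y = 1. (Without the fault it would be 0.)

1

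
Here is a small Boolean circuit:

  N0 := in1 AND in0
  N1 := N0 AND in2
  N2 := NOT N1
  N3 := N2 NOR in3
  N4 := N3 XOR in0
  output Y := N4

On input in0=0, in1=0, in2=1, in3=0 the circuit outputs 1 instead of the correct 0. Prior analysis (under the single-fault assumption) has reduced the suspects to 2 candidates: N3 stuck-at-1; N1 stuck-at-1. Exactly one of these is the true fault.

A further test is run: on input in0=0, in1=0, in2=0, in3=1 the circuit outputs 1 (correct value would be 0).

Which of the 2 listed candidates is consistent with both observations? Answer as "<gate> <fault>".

Evaluate each candidate on input in0=0, in1=0, in2=0, in3=1:
  N3 stuck-at-1: N0=0, N1=0, N2=1, N3=1 [stuck-at-1], N4=1 → 1 — matches
  N1 stuck-at-1: N0=0, N1=1 [stuck-at-1], N2=0, N3=0, N4=0 → 0 — eliminated
Only N3 stuck-at-1 reproduces the observed 1.

N3 stuck-at-1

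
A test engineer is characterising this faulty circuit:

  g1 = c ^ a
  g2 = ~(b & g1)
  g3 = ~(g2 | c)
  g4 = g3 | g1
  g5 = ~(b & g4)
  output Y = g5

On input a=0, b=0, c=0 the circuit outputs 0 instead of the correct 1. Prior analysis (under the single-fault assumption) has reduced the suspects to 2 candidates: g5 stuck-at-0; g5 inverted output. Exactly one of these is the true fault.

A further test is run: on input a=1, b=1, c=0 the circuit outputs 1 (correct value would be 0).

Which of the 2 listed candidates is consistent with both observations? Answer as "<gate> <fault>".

Evaluate each candidate on input a=1, b=1, c=0:
  g5 stuck-at-0: g1=1, g2=0, g3=1, g4=1, g5=0 [stuck-at-0] → 0 — eliminated
  g5 inverted output: g1=1, g2=0, g3=1, g4=1, g5=1 [inverted output] → 1 — matches
Only g5 inverted output reproduces the observed 1.

g5 inverted output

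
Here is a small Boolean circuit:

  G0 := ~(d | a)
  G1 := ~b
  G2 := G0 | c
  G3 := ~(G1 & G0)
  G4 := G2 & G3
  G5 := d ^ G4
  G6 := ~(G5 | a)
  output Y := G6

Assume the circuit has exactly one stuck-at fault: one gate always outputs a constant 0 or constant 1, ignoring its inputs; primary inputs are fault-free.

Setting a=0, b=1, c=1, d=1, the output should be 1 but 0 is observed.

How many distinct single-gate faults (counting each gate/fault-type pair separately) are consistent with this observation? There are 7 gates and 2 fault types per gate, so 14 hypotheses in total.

5

Fault-free: G0=0, G1=0, G2=1, G3=1, G4=1, G5=0, G6=1 → 1. Observed 0.
  G0 stuck-at-0: output 1 ✗
  G0 stuck-at-1: output 1 ✗
  G1 stuck-at-0: output 1 ✗
  G1 stuck-at-1: output 1 ✗
  G2 stuck-at-0: output 0 ✓
  G2 stuck-at-1: output 1 ✗
  G3 stuck-at-0: output 0 ✓
  G3 stuck-at-1: output 1 ✗
  G4 stuck-at-0: output 0 ✓
  G4 stuck-at-1: output 1 ✗
  G5 stuck-at-0: output 1 ✗
  G5 stuck-at-1: output 0 ✓
  G6 stuck-at-0: output 0 ✓
  G6 stuck-at-1: output 1 ✗
Consistent faults: {G2 stuck-at-0, G3 stuck-at-0, G4 stuck-at-0, G5 stuck-at-1, G6 stuck-at-0} — 5 in all.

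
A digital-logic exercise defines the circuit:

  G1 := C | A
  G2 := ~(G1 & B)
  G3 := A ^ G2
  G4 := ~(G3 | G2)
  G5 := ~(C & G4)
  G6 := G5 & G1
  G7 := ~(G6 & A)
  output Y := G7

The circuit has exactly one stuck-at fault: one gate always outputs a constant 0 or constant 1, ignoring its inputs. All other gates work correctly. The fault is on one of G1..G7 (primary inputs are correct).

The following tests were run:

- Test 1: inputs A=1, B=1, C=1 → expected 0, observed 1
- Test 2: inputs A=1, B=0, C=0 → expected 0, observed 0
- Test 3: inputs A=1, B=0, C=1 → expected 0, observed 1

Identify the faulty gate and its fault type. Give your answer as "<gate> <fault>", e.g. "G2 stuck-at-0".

G4 stuck-at-1

Fault-free values for test 1 (A=1, B=1, C=1): G1=1, G2=0, G3=1, G4=0, G5=1, G6=1, G7=0, giving Y=0. Observed 1.
Test 1: faults giving observed 1 are {G1 stuck-at-0, G3 stuck-at-0, G4 stuck-at-1, G5 stuck-at-0, G6 stuck-at-0, G7 stuck-at-1}.
Test 2 (A=1, B=0, C=0): fault-free G1=1, G2=1, G3=0, G4=0, G5=1, G6=1, G7=0 → 0; observed 0. Eliminates G1 stuck-at-0, G5 stuck-at-0, G6 stuck-at-0, G7 stuck-at-1.
Test 3 (A=1, B=0, C=1): fault-free G1=1, G2=1, G3=0, G4=0, G5=1, G6=1, G7=0 → 0; observed 1. Eliminates G3 stuck-at-0.
Only G4 stuck-at-1 is consistent with every test.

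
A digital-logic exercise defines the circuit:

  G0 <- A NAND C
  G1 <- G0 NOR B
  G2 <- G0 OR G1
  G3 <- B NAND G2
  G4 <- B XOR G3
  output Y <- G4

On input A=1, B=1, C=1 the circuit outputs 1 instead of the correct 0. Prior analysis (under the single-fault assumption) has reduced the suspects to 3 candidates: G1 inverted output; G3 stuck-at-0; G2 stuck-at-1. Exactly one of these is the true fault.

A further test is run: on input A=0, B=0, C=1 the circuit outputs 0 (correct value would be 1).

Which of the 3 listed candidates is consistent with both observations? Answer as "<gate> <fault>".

Evaluate each candidate on input A=0, B=0, C=1:
  G1 inverted output: G0=1, G1=1 [inverted output], G2=1, G3=1, G4=1 → 1 — eliminated
  G3 stuck-at-0: G0=1, G1=0, G2=1, G3=0 [stuck-at-0], G4=0 → 0 — matches
  G2 stuck-at-1: G0=1, G1=0, G2=1 [stuck-at-1], G3=1, G4=1 → 1 — eliminated
Only G3 stuck-at-0 reproduces the observed 0.

G3 stuck-at-0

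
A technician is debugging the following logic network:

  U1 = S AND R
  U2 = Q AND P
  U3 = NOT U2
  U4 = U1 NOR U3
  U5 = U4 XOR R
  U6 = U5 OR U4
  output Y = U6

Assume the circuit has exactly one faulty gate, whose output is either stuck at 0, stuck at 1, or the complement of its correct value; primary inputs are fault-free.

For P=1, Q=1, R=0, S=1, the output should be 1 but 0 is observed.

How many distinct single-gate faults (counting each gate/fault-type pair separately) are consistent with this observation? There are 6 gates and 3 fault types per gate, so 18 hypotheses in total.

Fault-free: U1=0, U2=1, U3=0, U4=1, U5=1, U6=1 → 1. Observed 0.
  U1: stuck-at-1, inverted output ✓; others ✗
  U2: stuck-at-0, inverted output ✓; others ✗
  U3: stuck-at-1, inverted output ✓; others ✗
  U4: stuck-at-0, inverted output ✓; others ✗
  U5: none of the 3 fault types match ✗
  U6: stuck-at-0, inverted output ✓; others ✗
Consistent faults: {U1 stuck-at-1, U1 inverted output, U2 stuck-at-0, U2 inverted output, U3 stuck-at-1, U3 inverted output, U4 stuck-at-0, U4 inverted output, U6 stuck-at-0, U6 inverted output} — 10 in all.

10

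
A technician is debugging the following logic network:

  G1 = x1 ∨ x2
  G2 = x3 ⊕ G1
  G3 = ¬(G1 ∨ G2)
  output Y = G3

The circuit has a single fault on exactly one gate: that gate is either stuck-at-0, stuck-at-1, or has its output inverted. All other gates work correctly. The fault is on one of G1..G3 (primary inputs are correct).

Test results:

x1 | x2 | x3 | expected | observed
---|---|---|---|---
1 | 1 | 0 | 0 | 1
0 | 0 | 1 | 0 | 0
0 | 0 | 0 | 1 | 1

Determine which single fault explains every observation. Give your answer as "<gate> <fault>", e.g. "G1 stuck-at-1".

G1 stuck-at-0

Fault-free values for test 1 (x1=1, x2=1, x3=0): G1=1, G2=1, G3=0, giving Y=0. Observed 1.
Test 1: faults giving observed 1 are {G1 stuck-at-0, G1 inverted output, G3 stuck-at-1, G3 inverted output}.
Test 2 (x1=0, x2=0, x3=1): fault-free G1=0, G2=1, G3=0 → 0; observed 0. Eliminates G3 stuck-at-1, G3 inverted output.
Test 3 (x1=0, x2=0, x3=0): fault-free G1=0, G2=0, G3=1 → 1; observed 1. Eliminates G1 inverted output.
Only G1 stuck-at-0 is consistent with every test.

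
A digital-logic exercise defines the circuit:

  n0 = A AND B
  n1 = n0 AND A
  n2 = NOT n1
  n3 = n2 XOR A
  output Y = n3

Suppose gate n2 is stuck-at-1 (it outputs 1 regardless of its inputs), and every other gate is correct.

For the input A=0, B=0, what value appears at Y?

1

Propagate with n2 forced: n0=0, n1=0, n2=1 [stuck-at-1], n3=1.
So Y = 1. (Same as the fault-free value — the fault is masked on this input.)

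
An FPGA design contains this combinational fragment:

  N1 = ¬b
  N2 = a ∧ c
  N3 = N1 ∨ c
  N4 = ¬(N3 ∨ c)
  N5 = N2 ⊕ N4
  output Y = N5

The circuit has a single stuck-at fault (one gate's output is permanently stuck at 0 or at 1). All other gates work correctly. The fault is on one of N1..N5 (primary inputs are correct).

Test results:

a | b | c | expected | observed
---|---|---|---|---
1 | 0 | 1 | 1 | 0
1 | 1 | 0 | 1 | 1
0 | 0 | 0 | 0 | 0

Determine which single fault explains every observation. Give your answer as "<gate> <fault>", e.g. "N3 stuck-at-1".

N2 stuck-at-0

Fault-free values for test 1 (a=1, b=0, c=1): N1=1, N2=1, N3=1, N4=0, N5=1, giving Y=1. Observed 0.
Test 1: faults giving observed 0 are {N2 stuck-at-0, N4 stuck-at-1, N5 stuck-at-0}.
Test 2 (a=1, b=1, c=0): fault-free N1=0, N2=0, N3=0, N4=1, N5=1 → 1; observed 1. Eliminates N5 stuck-at-0.
Test 3 (a=0, b=0, c=0): fault-free N1=1, N2=0, N3=1, N4=0, N5=0 → 0; observed 0. Eliminates N4 stuck-at-1.
Only N2 stuck-at-0 is consistent with every test.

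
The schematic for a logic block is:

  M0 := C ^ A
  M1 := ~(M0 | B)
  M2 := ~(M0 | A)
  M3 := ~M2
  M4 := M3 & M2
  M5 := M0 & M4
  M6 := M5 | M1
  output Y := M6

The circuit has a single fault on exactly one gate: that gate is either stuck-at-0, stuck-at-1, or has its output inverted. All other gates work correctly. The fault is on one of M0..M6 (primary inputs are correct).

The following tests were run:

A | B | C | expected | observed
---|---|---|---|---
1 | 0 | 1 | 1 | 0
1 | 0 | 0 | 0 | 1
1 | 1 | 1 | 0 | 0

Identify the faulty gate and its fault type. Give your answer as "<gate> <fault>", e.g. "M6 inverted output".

M0 inverted output

Fault-free values for test 1 (A=1, B=0, C=1): M0=0, M1=1, M2=0, M3=1, M4=0, M5=0, M6=1, giving Y=1. Observed 0.
Test 1: faults giving observed 0 are {M0 stuck-at-1, M0 inverted output, M1 stuck-at-0, M1 inverted output, M6 stuck-at-0, M6 inverted output}.
Test 2 (A=1, B=0, C=0): fault-free M0=1, M1=0, M2=0, M3=1, M4=0, M5=0, M6=0 → 0; observed 1. Eliminates M0 stuck-at-1, M1 stuck-at-0, M6 stuck-at-0.
Test 3 (A=1, B=1, C=1): fault-free M0=0, M1=0, M2=0, M3=1, M4=0, M5=0, M6=0 → 0; observed 0. Eliminates M1 inverted output, M6 inverted output.
Only M0 inverted output is consistent with every test.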